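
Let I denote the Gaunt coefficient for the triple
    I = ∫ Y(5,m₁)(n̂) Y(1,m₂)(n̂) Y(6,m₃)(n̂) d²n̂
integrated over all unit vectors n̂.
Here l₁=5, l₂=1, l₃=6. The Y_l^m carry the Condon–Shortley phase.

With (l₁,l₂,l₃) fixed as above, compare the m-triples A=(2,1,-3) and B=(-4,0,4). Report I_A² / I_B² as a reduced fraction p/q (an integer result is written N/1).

9/5

l's match ⇒ only the (l;m) 3-j factors differ between A and B.
A: triangle coeff Δ(5,1,6) = 1/858; Σ_t [0,0]: t=0:+1/60480 = 1/60480; (3j)²=6/143 [(5 1 6; 2 1 -3)], sign=-1
B: triangle coeff Δ(5,1,6) = 1/858; Σ_t [0,0]: t=0:+1/362880 = 1/362880; (3j)²=10/429 [(5 1 6; -4 0 4)], sign=+1
I_A²/I_B² = (6/143)/(10/429) = 9/5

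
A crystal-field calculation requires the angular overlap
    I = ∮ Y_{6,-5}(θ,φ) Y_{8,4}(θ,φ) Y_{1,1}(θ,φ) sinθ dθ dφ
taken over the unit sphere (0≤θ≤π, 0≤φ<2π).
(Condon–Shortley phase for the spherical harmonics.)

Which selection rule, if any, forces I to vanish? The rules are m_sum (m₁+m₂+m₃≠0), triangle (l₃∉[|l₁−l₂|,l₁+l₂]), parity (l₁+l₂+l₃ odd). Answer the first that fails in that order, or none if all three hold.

triangle

azimuthal sum: -5 + 4 + 1 = 0  ✓
2 ≤ 1 ≤ 14 (triangle on l)  ✗
L = 6 + 8 + 1 = 15 (odd)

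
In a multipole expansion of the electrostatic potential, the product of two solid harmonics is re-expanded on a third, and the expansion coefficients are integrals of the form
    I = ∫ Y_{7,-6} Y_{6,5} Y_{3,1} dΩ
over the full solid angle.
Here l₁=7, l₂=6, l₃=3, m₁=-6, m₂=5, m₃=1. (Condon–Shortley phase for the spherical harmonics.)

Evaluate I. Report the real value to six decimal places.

-0.034007

Checks pass: Σm=0; 16 even; l₃=3∈[1,13].
(2·7+1)(2·6+1)(2·3+1) = 1365
Δ: 10! 4! 2! / 17! → 1/2042040
sum: t=4:+1/207360 t=5:−1/57600 t=6:+1/207360 = -1/129600
3j²(7 6 3; 0 0 0) = Δ·Π!·Σ² = 168/12155  (sign +1)
sum: t=9:−1/17418240 t=10:+1/21772800 = -1/87091200
3j²(7 6 3; -6 5 1) = Δ·Π!·Σ² = 11/14280  (sign -1)
combine: 4πI² = 1365·168/12155·11/14280 = 21/1445
take √, sign -1: I = -0.03400719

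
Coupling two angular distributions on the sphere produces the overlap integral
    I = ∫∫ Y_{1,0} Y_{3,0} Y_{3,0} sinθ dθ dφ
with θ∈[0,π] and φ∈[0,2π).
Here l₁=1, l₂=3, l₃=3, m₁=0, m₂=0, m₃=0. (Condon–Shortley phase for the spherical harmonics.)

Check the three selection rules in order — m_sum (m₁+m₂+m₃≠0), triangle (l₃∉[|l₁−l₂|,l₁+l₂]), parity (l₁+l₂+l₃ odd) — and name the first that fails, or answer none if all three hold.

m₁+m₂+m₃ = 0 + 0 + 0 = 0  ✓
triangle: |1−3|=2 ≤ l₃=3 ≤ 1+3=4  ✓
parity: l₁+l₂+l₃ = 7 is odd  ✗

parity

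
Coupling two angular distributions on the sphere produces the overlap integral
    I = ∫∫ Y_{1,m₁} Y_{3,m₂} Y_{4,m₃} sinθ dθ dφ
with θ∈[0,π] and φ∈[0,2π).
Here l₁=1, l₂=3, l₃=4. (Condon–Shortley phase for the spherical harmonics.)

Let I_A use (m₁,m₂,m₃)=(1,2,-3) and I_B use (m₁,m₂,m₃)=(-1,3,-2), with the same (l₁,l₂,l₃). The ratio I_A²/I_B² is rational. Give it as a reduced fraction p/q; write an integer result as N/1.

21/1

l's match ⇒ only the (l;m) 3-j factors differ between A and B.
A: triangle coeff Δ(1,3,4) = 1/252; Σ_t [0,0]: t=0:+1/240 = 1/240; (3j)²=1/12 [(1 3 4; 1 2 -3)], sign=-1
B: triangle coeff Δ(1,3,4) = 1/252; Σ_t [0,0]: t=0:+1/1440 = 1/1440; (3j)²=1/252 [(1 3 4; -1 3 -2)], sign=+1
I_A²/I_B² = (1/12)/(1/252) = 21/1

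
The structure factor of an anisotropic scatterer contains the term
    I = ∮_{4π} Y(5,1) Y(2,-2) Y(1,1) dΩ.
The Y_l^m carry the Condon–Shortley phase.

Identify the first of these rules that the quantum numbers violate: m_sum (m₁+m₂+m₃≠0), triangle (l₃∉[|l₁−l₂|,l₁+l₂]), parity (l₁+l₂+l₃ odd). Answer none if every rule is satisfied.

Σmᵢ = 0  ✓
l₃∈[|l₁−l₂|,l₁+l₂]=[3,7], have l₃=1  ✗
Σlᵢ = 8 ⇒ even

triangle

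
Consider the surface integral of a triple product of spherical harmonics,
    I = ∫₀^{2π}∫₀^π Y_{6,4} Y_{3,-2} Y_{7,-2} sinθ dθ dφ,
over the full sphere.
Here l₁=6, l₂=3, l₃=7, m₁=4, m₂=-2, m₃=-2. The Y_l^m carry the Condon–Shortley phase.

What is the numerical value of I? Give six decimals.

Rules hold: Σm=0, L=16 even, 3≤7≤9.
N = 13·7·15 = 1365
Δ = 2!·10!·4!/17! = 1/2042040
Racah Σ t=0..2: t=0:+1/207360 t=1:−1/57600 t=2:+1/207360 = -1/129600
⇒ 3j(6 3 7; 0 0 0)² = 168/12155, sgn +1
Racah Σ t=0..1: t=0:+1/967680 t=1:−1/8709120 = 1/1088640
⇒ 3j(6 3 7; 4 -2 -2)² = 800/51051, sgn -1
4πI² = N·(3j₀)²·(3jₘ)² = 134400/454597
I = -1·√(0.295646/4π) = -0.15338448

-0.153384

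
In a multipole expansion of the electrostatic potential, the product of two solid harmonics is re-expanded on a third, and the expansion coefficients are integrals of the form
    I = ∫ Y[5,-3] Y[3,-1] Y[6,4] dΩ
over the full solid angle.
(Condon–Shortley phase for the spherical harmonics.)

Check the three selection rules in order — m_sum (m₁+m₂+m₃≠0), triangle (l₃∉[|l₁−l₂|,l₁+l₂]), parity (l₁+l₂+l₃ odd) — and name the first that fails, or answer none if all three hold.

azimuthal sum: -3 − 1 + 4 = 0  ✓
2 ≤ 6 ≤ 8 (triangle on l)  ✓
L = 5 + 3 + 6 = 14 (even)  ✓

none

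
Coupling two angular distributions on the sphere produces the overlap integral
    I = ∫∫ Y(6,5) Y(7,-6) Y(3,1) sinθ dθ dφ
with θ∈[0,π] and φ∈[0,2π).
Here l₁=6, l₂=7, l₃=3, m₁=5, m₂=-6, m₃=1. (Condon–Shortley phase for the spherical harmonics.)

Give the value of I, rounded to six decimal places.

m-sum 0 ✓  L=16 even ✓  1≤3≤13 ✓
Π(2lᵢ+1) = 13×15×7 = 1365
triangle coeff Δ(6,7,3) = 1/2042040
Σ_t [4,6]: t=4:+1/207360 t=5:−1/57600 t=6:+1/207360 = -1/129600
(3j)²=168/12155 [(6 7 3; 0 0 0)], sign=+1
Σ_t [0,1]: t=0:+1/21772800 t=1:−1/17418240 = -1/87091200
(3j)²=11/14280 [(6 7 3; 5 -6 1)], sign=-1
⇒ 4πI² = 21/1445
I = (-1)√(21/1445/(4π)) = -0.03400719

-0.034007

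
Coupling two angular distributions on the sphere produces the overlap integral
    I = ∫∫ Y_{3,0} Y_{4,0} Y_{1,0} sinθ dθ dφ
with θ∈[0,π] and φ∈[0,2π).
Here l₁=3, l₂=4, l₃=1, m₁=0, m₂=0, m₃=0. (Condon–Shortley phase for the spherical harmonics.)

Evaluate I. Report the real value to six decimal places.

m-sum 0 ✓  L=8 even ✓  1≤1≤7 ✓
Π(2lᵢ+1) = 7×9×3 = 189
triangle coeff Δ(3,4,1) = 1/252
Σ_t [3,3]: t=3:−1/36 = -1/36
(3j)²=4/63 [(3 4 1; 0 0 0)], sign=+1
(m-triple is (0,0,0) — same symbol as above.)
⇒ 4πI² = 16/21
I = (+1)√(16/21/(4π)) = 0.24623252

0.246233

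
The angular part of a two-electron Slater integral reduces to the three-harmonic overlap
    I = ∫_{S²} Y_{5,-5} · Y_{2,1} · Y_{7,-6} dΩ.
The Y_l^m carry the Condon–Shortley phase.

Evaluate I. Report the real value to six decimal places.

-5 + 1 − 6 = -10 ≠ 0: azimuthal integral kills it; I = 0

0.000000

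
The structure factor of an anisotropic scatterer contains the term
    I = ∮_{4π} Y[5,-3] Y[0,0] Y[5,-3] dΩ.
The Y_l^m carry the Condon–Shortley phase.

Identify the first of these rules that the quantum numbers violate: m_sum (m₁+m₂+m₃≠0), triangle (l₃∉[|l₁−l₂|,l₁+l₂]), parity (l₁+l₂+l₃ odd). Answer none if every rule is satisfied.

m₁+m₂+m₃ = -3 + 0 − 3 = -6  ✗
triangle: |5−0|=5 ≤ l₃=5 ≤ 5+0=5
parity: l₁+l₂+l₃ = 10 is even

m_sum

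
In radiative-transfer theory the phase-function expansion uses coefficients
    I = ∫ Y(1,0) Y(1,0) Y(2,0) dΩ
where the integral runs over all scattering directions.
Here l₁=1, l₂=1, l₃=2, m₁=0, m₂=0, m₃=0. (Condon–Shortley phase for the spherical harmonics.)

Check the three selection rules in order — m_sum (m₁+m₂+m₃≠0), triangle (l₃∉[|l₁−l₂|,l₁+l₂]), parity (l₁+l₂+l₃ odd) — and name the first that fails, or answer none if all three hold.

none

Σmᵢ = 0  ✓
l₃∈[|l₁−l₂|,l₁+l₂]=[0,2], have l₃=2  ✓
Σlᵢ = 4 ⇒ even  ✓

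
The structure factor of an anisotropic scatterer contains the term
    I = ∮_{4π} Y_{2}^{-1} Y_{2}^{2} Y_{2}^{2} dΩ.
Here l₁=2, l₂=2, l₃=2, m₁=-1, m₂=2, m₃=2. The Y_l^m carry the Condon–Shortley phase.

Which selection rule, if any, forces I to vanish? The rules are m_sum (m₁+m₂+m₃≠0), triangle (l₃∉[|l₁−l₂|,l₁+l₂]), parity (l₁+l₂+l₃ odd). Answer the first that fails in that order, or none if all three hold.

m_sum

Σmᵢ = 3  ✗
l₃∈[|l₁−l₂|,l₁+l₂]=[0,4], have l₃=2
Σlᵢ = 6 ⇒ even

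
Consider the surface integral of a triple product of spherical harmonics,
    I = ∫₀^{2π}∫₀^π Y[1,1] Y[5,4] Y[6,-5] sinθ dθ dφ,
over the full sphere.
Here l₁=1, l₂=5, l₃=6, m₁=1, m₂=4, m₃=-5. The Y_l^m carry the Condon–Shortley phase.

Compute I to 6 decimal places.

-0.303018

Checks pass: Σm=0; 12 even; l₃=6∈[4,6].
(2·1+1)(2·5+1)(2·6+1) = 429
Δ: 0! 2! 10! / 13! → 1/858
sum: t=0:+1/14400 = 1/14400
3j²(1 5 6; 0 0 0) = Δ·Π!·Σ² = 6/143  (sign +1)
sum: t=0:+1/725760 = 1/725760
3j²(1 5 6; 1 4 -5) = Δ·Π!·Σ² = 5/78  (sign -1)
combine: 4πI² = 429·6/143·5/78 = 15/13
take √, sign -1: I = -0.30301841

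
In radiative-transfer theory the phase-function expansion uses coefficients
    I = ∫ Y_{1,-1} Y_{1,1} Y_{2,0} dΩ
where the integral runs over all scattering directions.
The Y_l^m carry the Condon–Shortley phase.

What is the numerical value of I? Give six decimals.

Rules hold: Σm=0, L=4 even, 0≤2≤2.
N = 3·3·5 = 45
Δ = 0!·2!·2!/5! = 1/30
Racah Σ t=0..0: t=0:+1/1 = 1/1
⇒ 3j(1 1 2; 0 0 0)² = 2/15, sgn +1
Racah Σ t=0..0: t=0:+1/4 = 1/4
⇒ 3j(1 1 2; -1 1 0)² = 1/30, sgn +1
4πI² = N·(3j₀)²·(3jₘ)² = 1/5
I = +1·√(0.2/4π) = 0.12615663

0.126157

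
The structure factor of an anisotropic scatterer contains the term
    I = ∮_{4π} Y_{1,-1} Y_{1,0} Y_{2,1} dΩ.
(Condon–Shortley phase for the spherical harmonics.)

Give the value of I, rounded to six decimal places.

-0.218510

Rules hold: Σm=0, L=4 even, 0≤2≤2.
N = 3·3·5 = 45
Δ = 0!·2!·2!/5! = 1/30
Racah Σ t=0..0: t=0:+1/1 = 1/1
⇒ 3j(1 1 2; 0 0 0)² = 2/15, sgn +1
Racah Σ t=0..0: t=0:+1/2 = 1/2
⇒ 3j(1 1 2; -1 0 1)² = 1/10, sgn -1
4πI² = N·(3j₀)²·(3jₘ)² = 3/5
I = -1·√(0.6/4π) = -0.21850969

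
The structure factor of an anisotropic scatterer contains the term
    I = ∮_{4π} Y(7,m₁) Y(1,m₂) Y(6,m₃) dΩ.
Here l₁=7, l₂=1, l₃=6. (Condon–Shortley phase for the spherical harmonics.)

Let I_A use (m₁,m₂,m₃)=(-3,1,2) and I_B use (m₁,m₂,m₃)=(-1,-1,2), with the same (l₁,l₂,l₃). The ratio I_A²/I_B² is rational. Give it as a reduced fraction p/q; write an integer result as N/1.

Shared (l₁,l₂,l₃)=(7,1,6): N and (l;000)² cancel in I_A²/I_B².
A: Δ = 2!·12!·0!/15! = 1/1365; Racah Σ t=2..2: t=2:+1/1935360 = 1/1935360; ⇒ 3j(7 1 6; -3 1 2)² = 3/91, sgn +1
B: Δ = 2!·12!·0!/15! = 1/1365; Racah Σ t=0..0: t=0:+1/1935360 = 1/1935360; ⇒ 3j(7 1 6; -1 -1 2)² = 1/91, sgn +1
I_A²/I_B² = (3/91)/(1/91) = 3/1

3/1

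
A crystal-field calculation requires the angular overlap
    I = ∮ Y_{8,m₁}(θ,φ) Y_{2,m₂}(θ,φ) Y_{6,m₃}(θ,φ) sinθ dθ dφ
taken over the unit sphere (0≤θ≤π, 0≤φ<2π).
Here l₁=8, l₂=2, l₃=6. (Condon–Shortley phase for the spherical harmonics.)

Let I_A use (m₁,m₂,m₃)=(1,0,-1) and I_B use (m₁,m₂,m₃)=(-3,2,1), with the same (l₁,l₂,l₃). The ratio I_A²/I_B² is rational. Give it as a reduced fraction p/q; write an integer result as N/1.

l's match ⇒ only the (l;m) 3-j factors differ between A and B.
A: triangle coeff Δ(8,2,6) = 1/30940; Σ_t [2,2]: t=2:+1/2419200 = 1/2419200; (3j)²=27/1105 [(8 2 6; 1 0 -1)], sign=-1
B: triangle coeff Δ(8,2,6) = 1/30940; Σ_t [4,4]: t=4:+1/14515200 = 1/14515200; (3j)²=33/3094 [(8 2 6; -3 2 1)], sign=-1
I_A²/I_B² = (27/1105)/(33/3094) = 126/55

126/55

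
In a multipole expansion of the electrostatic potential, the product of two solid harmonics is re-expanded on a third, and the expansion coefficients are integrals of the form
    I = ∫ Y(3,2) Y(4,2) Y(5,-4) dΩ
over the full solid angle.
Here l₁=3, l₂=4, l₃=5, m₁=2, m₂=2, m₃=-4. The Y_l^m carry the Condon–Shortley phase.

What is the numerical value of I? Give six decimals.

m-sum 0 ✓  L=12 even ✓  1≤5≤7 ✓
Π(2lᵢ+1) = 7×9×11 = 693
triangle coeff Δ(3,4,5) = 1/180180
Σ_t [0,2]: t=0:+1/576 t=1:−1/144 t=2:+1/576 = -1/288
(3j)²=20/1001 [(3 4 5; 0 0 0)], sign=+1
Σ_t [0,1]: t=0:+1/8640 t=1:−1/2880 = -1/4320
(3j)²=8/429 [(3 4 5; 2 2 -4)], sign=+1
⇒ 4πI² = 480/1859
I = (+1)√(480/1859/(4π)) = 0.14334284

0.143343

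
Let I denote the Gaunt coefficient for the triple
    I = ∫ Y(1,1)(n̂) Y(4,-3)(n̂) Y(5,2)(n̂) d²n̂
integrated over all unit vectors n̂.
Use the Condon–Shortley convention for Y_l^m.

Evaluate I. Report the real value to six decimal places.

0.085055

Rules hold: Σm=0, L=10 even, 3≤5≤5.
N = 3·9·11 = 297
Δ = 0!·2!·8!/11! = 1/495
Racah Σ t=0..0: t=0:+1/576 = 1/576
⇒ 3j(1 4 5; 0 0 0)² = 5/99, sgn -1
Racah Σ t=0..0: t=0:+1/10080 = 1/10080
⇒ 3j(1 4 5; 1 -3 2)² = 1/165, sgn -1
4πI² = N·(3j₀)²·(3jₘ)² = 1/11
I = +1·√(0.0909091/4π) = 0.08505478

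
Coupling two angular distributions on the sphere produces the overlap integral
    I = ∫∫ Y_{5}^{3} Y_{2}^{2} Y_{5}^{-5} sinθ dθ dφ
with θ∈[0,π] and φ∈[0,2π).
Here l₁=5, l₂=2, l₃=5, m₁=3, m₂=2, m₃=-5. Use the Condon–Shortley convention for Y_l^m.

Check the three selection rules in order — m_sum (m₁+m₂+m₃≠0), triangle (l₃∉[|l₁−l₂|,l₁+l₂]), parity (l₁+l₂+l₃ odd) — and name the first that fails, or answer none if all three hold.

azimuthal sum: 3 + 2 − 5 = 0  ✓
3 ≤ 5 ≤ 7 (triangle on l)  ✓
L = 5 + 2 + 5 = 12 (even)  ✓

none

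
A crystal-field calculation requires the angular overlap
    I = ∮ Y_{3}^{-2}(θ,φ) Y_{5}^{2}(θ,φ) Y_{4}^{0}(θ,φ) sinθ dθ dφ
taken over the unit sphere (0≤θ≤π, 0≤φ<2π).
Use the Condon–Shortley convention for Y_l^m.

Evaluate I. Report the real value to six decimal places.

m-sum 0 ✓  L=12 even ✓  2≤4≤8 ✓
Π(2lᵢ+1) = 7×11×9 = 693
triangle coeff Δ(3,5,4) = 1/180180
Σ_t [1,3]: t=1:−1/576 t=2:+1/144 t=3:−1/576 = 1/288
(3j)²=20/1001 [(3 5 4; 0 0 0)], sign=+1
Σ_t [3,4]: t=3:−1/576 t=4:+1/864 = -1/1728
(3j)²=5/1287 [(3 5 4; -2 2 0)], sign=-1
⇒ 4πI² = 100/1859
I = (-1)√(100/1859/(4π)) = -0.06542675

-0.065427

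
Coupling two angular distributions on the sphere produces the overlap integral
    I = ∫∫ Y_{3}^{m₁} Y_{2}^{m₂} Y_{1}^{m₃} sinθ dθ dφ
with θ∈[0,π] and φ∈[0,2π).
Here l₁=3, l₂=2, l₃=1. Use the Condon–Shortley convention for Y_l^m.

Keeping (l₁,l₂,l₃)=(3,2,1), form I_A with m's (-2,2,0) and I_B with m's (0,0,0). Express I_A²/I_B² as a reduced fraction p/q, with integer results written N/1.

Shared (l₁,l₂,l₃)=(3,2,1): N and (l;000)² cancel in I_A²/I_B².
A: Δ = 4!·2!·0!/7! = 1/105; Racah Σ t=4..4: t=4:+1/24 = 1/24; ⇒ 3j(3 2 1; -2 2 0)² = 1/21, sgn -1
B: Δ = 4!·2!·0!/7! = 1/105; Racah Σ t=2..2: t=2:+1/4 = 1/4; ⇒ 3j(3 2 1; 0 0 0)² = 3/35, sgn -1
I_A²/I_B² = (1/21)/(3/35) = 5/9

5/9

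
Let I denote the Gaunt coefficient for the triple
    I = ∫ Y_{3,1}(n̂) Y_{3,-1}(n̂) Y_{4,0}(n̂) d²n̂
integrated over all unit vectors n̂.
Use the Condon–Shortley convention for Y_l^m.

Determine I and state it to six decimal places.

m-sum 0 ✓  L=10 even ✓  0≤4≤6 ✓
Π(2lᵢ+1) = 7×7×9 = 441
triangle coeff Δ(3,3,4) = 1/34650
Σ_t [0,2]: t=0:+1/72 t=1:−1/16 t=2:+1/72 = -5/144
(3j)²=2/77 [(3 3 4; 0 0 0)], sign=-1
Σ_t [0,2]: t=0:+1/32 t=1:−1/36 t=2:+1/1152 = 5/1152
(3j)²=1/1386 [(3 3 4; 1 -1 0)], sign=+1
⇒ 4πI² = 1/121
I = (-1)√(1/121/(4π)) = -0.02564498

-0.025645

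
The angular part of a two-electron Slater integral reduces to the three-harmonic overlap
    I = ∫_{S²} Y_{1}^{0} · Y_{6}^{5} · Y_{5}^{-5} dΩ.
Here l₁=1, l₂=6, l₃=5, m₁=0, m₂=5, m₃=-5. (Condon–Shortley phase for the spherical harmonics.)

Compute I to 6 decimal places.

Checks pass: Σm=0; 12 even; l₃=5∈[5,7].
(2·1+1)(2·6+1)(2·5+1) = 429
Δ: 2! 0! 10! / 13! → 1/858
sum: t=1:−1/14400 = -1/14400
3j²(1 6 5; 0 0 0) = Δ·Π!·Σ² = 6/143  (sign +1)
sum: t=1:−1/3628800 = -1/3628800
3j²(1 6 5; 0 5 -5) = Δ·Π!·Σ² = 1/78  (sign -1)
combine: 4πI² = 429·6/143·1/78 = 3/13
take √, sign -1: I = -0.13551395

-0.135514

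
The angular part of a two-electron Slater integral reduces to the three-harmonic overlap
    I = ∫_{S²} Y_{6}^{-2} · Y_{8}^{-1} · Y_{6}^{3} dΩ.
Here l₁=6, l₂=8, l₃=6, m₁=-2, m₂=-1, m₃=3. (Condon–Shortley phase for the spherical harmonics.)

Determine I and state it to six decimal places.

m-sum 0 ✓  L=20 even ✓  2≤6≤14 ✓
Π(2lᵢ+1) = 13×17×13 = 2873
triangle coeff Δ(6,8,6) = 1/1309458150
Σ_t [2,6]: t=2:+1/49766400 t=3:−1/3110400 t=4:+1/1327104 t=5:−1/3110400 t=6:+1/49766400 = 1/6635520
(3j)²=350/46189 [(6 8 6; 0 0 0)], sign=+1
Σ_t [4,7]: t=4:+1/9953280 t=5:−1/6220800 t=6:+1/29030400 t=7:−1/1219276800 = -13/487710720
(3j)²=52/24871 [(6 8 6; -2 -1 3)], sign=+1
⇒ 4πI² = 33800/742577
I = (+1)√(33800/742577/(4π)) = 0.06018422

0.060184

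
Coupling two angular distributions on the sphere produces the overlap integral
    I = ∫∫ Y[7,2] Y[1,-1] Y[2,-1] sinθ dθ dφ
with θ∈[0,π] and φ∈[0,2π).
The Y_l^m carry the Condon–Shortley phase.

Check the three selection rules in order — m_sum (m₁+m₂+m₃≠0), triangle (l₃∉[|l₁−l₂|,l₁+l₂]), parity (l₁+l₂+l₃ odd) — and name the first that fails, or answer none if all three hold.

azimuthal sum: 2 − 1 − 1 = 0  ✓
6 ≤ 2 ≤ 8 (triangle on l)  ✗
L = 7 + 1 + 2 = 10 (even)

triangle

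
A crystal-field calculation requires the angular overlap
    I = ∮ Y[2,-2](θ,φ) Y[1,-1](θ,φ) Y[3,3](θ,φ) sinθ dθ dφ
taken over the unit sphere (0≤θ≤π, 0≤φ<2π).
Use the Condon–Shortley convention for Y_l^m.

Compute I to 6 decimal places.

Checks pass: Σm=0; 6 even; l₃=3∈[1,3].
(2·2+1)(2·1+1)(2·3+1) = 105
Δ: 0! 4! 2! / 7! → 1/105
sum: t=0:+1/4 = 1/4
3j²(2 1 3; 0 0 0) = Δ·Π!·Σ² = 3/35  (sign -1)
sum: t=0:+1/48 = 1/48
3j²(2 1 3; -2 -1 3) = Δ·Π!·Σ² = 1/7  (sign +1)
combine: 4πI² = 105·3/35·1/7 = 9/7
take √, sign -1: I = -0.31986543

-0.319865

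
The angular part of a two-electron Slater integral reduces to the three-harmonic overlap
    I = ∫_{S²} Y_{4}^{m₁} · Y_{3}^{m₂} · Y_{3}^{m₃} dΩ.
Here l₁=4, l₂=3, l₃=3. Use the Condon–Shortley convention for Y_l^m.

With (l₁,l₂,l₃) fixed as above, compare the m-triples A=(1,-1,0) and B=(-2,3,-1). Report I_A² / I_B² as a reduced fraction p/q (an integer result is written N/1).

5/18

Same 4,3,3: normalisation and zero-m 3j drop out of the ratio.
A: Δ: 4! 4! 2! / 11! → 1/34650; sum: t=0:+1/288 t=1:−1/24 t=2:+1/48 = -5/288; 3j²(4 3 3; 1 -1 0) = Δ·Π!·Σ² = 5/462  (sign +1)
B: Δ: 4! 4! 2! / 11! → 1/34650; sum: t=4:+1/192 = 1/192; 3j²(4 3 3; -2 3 -1) = Δ·Π!·Σ² = 3/77  (sign +1)
I_A²/I_B² = (5/462)/(3/77) = 5/18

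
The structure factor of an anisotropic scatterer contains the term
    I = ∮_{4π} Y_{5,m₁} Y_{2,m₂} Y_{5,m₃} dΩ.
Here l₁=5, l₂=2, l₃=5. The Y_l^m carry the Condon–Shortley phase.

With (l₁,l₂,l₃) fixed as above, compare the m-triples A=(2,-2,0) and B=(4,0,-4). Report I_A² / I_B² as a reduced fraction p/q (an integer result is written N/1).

35/9

Shared (l₁,l₂,l₃)=(5,2,5): N and (l;000)² cancel in I_A²/I_B².
A: Δ = 2!·8!·2!/13! = 1/38610; Racah Σ t=0..0: t=0:+1/2880 = 1/2880; ⇒ 3j(5 2 5; 2 -2 0)² = 14/429, sgn -1
B: Δ = 2!·8!·2!/13! = 1/38610; Racah Σ t=0..1: t=0:+1/20160 t=1:−1/40320 = 1/40320; ⇒ 3j(5 2 5; 4 0 -4)² = 6/715, sgn -1
I_A²/I_B² = (14/429)/(6/715) = 35/9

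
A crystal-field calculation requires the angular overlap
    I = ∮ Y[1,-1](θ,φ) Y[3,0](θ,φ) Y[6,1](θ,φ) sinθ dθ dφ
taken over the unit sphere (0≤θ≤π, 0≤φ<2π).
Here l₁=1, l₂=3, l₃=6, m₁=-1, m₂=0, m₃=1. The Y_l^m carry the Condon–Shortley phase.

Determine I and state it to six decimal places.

triangle: need 2≤l₃≤4, have 6; I=0

0.000000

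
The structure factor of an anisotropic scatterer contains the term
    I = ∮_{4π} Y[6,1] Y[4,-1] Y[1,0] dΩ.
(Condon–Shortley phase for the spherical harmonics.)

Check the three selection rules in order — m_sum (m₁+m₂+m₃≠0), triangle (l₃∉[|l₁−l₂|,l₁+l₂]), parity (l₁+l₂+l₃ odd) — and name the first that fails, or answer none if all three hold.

m₁+m₂+m₃ = 1 − 1 + 0 = 0  ✓
triangle: |6−4|=2 ≤ l₃=1 ≤ 6+4=10  ✗
parity: l₁+l₂+l₃ = 11 is odd

triangle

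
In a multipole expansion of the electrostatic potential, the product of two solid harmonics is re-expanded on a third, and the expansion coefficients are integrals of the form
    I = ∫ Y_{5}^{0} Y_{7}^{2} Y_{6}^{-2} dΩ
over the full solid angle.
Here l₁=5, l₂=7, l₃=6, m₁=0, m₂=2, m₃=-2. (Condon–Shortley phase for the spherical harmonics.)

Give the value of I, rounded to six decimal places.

-0.005692

Checks pass: Σm=0; 18 even; l₃=6∈[2,12].
(2·5+1)(2·7+1)(2·6+1) = 2145
Δ: 6! 4! 8! / 19! → 1/174594420
sum: t=1:−1/4147200 t=2:+1/207360 t=3:−1/82944 t=4:+1/207360 t=5:−1/4147200 = -1/345600
3j²(5 7 6; 0 0 0) = Δ·Π!·Σ² = 420/46189  (sign -1)
sum: t=1:−1/116121600 t=2:+1/1451520 t=3:−1/207360 t=4:+1/207360 t=5:−1/1658880 = 1/12902400
3j²(5 7 6; 0 2 -2) = Δ·Π!·Σ² = 27/1293292  (sign +1)
combine: 4πI² = 2145·420/46189·27/1293292 = 6075/14919047
take √, sign -1: I = -0.00569243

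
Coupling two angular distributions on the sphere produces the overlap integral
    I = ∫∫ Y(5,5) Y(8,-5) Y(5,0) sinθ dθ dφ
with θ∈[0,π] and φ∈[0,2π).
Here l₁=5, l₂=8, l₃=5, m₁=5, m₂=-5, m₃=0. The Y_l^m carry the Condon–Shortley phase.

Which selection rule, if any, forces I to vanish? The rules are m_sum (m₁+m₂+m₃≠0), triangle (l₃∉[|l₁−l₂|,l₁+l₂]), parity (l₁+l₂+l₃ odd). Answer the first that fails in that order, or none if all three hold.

m₁+m₂+m₃ = 5 − 5 + 0 = 0  ✓
triangle: |5−8|=3 ≤ l₃=5 ≤ 5+8=13  ✓
parity: l₁+l₂+l₃ = 18 is even  ✓

none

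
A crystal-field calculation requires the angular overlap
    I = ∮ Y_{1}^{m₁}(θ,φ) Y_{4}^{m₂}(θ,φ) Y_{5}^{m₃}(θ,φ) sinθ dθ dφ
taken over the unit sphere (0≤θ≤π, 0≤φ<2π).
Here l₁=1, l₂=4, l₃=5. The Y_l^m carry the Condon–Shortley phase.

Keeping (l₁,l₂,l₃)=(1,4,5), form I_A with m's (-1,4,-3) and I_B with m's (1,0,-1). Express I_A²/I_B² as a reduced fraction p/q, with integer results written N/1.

Same 1,4,5: normalisation and zero-m 3j drop out of the ratio.
A: Δ: 0! 2! 8! / 11! → 1/495; sum: t=0:+1/80640 = 1/80640; 3j²(1 4 5; -1 4 -3) = Δ·Π!·Σ² = 1/495  (sign +1)
B: Δ: 0! 2! 8! / 11! → 1/495; sum: t=0:+1/1152 = 1/1152; 3j²(1 4 5; 1 0 -1) = Δ·Π!·Σ² = 1/33  (sign +1)
I_A²/I_B² = (1/495)/(1/33) = 1/15

1/15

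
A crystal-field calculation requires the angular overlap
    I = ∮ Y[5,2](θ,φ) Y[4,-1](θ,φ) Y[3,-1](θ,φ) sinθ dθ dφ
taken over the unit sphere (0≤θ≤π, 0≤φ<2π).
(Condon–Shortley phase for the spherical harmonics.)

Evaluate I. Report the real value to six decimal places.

0.148044

Checks pass: Σm=0; 12 even; l₃=3∈[1,9].
(2·5+1)(2·4+1)(2·3+1) = 693
Δ: 6! 4! 2! / 13! → 1/180180
sum: t=2:+1/576 t=3:−1/144 t=4:+1/576 = -1/288
3j²(5 4 3; 0 0 0) = Δ·Π!·Σ² = 20/1001  (sign +1)
sum: t=1:−1/960 t=2:+1/288 t=3:−1/1728 = 1/540
3j²(5 4 3; 2 -1 -1) = Δ·Π!·Σ² = 128/6435  (sign +1)
combine: 4πI² = 693·20/1001·128/6435 = 512/1859
take √, sign +1: I = 0.14804384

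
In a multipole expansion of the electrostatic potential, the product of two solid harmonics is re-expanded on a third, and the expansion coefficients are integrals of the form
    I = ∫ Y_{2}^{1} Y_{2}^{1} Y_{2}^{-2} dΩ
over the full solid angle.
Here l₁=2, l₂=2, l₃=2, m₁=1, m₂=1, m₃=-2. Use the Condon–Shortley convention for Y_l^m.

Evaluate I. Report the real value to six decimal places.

0.220728

Checks pass: Σm=0; 6 even; l₃=2∈[0,4].
(2·2+1)(2·2+1)(2·2+1) = 125
Δ: 2! 2! 2! / 7! → 1/630
sum: t=0:+1/8 t=1:−1/1 t=2:+1/8 = -3/4
3j²(2 2 2; 0 0 0) = Δ·Π!·Σ² = 2/35  (sign -1)
sum: t=1:−1/4 = -1/4
3j²(2 2 2; 1 1 -2) = Δ·Π!·Σ² = 3/35  (sign -1)
combine: 4πI² = 125·2/35·3/35 = 30/49
take √, sign +1: I = 0.22072812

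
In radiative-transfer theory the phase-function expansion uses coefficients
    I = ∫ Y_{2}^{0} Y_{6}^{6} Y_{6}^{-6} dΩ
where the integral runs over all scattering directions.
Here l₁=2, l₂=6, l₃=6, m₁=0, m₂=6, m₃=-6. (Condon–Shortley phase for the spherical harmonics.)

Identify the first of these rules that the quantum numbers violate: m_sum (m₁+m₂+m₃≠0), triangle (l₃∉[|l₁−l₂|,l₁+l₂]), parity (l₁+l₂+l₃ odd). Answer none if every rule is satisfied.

azimuthal sum: 0 + 6 − 6 = 0  ✓
4 ≤ 6 ≤ 8 (triangle on l)  ✓
L = 2 + 6 + 6 = 14 (even)  ✓

none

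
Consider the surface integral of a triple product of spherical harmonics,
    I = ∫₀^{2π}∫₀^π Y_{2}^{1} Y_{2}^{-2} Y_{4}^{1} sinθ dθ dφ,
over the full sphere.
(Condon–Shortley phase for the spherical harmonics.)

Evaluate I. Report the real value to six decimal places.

-0.090112

Checks pass: Σm=0; 8 even; l₃=4∈[0,4].
(2·2+1)(2·2+1)(2·4+1) = 225
Δ: 0! 4! 4! / 9! → 1/630
sum: t=0:+1/16 = 1/16
3j²(2 2 4; 0 0 0) = Δ·Π!·Σ² = 2/35  (sign +1)
sum: t=0:+1/144 = 1/144
3j²(2 2 4; 1 -2 1) = Δ·Π!·Σ² = 1/126  (sign -1)
combine: 4πI² = 225·2/35·1/126 = 5/49
take √, sign -1: I = -0.09011188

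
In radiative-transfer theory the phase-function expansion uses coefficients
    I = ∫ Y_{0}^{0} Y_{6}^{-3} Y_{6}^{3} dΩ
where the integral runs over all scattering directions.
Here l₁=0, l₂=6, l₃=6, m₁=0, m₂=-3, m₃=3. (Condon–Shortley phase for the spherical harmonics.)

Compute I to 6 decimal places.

-0.282095

Checks pass: Σm=0; 12 even; l₃=6∈[6,6].
(2·0+1)(2·6+1)(2·6+1) = 169
Δ: 0! 0! 12! / 13! → 1/13
sum: t=0:+1/518400 = 1/518400
3j²(0 6 6; 0 0 0) = Δ·Π!·Σ² = 1/13  (sign +1)
sum: t=0:+1/2177280 = 1/2177280
3j²(0 6 6; 0 -3 3) = Δ·Π!·Σ² = 1/13  (sign -1)
combine: 4πI² = 169·1/13·1/13 = 1/1
take √, sign -1: I = -0.28209479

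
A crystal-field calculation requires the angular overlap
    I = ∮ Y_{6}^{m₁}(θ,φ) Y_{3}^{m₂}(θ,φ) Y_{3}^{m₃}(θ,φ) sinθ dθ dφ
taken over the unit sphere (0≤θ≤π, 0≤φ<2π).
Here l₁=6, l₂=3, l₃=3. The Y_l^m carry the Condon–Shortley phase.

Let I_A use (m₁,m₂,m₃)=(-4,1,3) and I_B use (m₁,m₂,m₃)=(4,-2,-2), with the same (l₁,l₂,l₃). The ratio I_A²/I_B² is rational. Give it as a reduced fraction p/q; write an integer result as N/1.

5/12

Shared (l₁,l₂,l₃)=(6,3,3): N and (l;000)² cancel in I_A²/I_B².
A: Δ = 6!·6!·0!/13! = 1/12012; Racah Σ t=4..4: t=4:+1/34560 = 1/34560; ⇒ 3j(6 3 3; -4 1 3)² = 5/286, sgn +1
B: Δ = 6!·6!·0!/13! = 1/12012; Racah Σ t=1..1: t=1:−1/14400 = -1/14400; ⇒ 3j(6 3 3; 4 -2 -2)² = 6/143, sgn +1
I_A²/I_B² = (5/286)/(6/143) = 5/12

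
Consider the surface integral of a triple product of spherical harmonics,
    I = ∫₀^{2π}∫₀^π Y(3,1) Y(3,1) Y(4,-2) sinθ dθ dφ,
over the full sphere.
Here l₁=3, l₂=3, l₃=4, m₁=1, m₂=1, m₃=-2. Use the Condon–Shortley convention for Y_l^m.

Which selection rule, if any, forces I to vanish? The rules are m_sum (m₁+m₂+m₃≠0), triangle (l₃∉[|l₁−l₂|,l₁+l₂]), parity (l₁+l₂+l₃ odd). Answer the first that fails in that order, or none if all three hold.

Σmᵢ = 0  ✓
l₃∈[|l₁−l₂|,l₁+l₂]=[0,6], have l₃=4  ✓
Σlᵢ = 10 ⇒ even  ✓

none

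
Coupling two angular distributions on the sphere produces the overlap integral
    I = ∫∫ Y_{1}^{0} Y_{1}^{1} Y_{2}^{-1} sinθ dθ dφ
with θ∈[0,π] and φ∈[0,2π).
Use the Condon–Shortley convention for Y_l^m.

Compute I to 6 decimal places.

Checks pass: Σm=0; 4 even; l₃=2∈[0,2].
(2·1+1)(2·1+1)(2·2+1) = 45
Δ: 0! 2! 2! / 5! → 1/30
sum: t=0:+1/1 = 1/1
3j²(1 1 2; 0 0 0) = Δ·Π!·Σ² = 2/15  (sign +1)
sum: t=0:+1/2 = 1/2
3j²(1 1 2; 0 1 -1) = Δ·Π!·Σ² = 1/10  (sign -1)
combine: 4πI² = 45·2/15·1/10 = 3/5
take √, sign -1: I = -0.21850969

-0.218510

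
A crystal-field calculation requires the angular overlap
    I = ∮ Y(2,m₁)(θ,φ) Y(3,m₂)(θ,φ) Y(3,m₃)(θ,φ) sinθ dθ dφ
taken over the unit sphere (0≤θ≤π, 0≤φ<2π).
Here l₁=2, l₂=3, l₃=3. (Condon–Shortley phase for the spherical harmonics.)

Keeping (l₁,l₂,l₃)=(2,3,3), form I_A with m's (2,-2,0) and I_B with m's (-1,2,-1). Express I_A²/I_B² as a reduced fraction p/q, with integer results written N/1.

Shared (l₁,l₂,l₃)=(2,3,3): N and (l;000)² cancel in I_A²/I_B².
A: Δ = 2!·2!·4!/9! = 1/3780; Racah Σ t=0..0: t=0:+1/24 = 1/24; ⇒ 3j(2 3 3; 2 -2 0)² = 1/21, sgn -1
B: Δ = 2!·2!·4!/9! = 1/3780; Racah Σ t=1..2: t=1:−1/48 t=2:+1/12 = 1/16; ⇒ 3j(2 3 3; -1 2 -1)² = 1/28, sgn +1
I_A²/I_B² = (1/21)/(1/28) = 4/3

4/3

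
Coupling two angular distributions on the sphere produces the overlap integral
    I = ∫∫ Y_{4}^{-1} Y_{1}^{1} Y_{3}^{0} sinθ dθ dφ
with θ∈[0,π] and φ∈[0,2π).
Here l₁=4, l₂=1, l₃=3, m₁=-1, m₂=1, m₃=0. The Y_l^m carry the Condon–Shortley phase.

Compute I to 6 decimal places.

m-sum 0 ✓  L=8 even ✓  3≤3≤5 ✓
Π(2lᵢ+1) = 9×3×7 = 189
triangle coeff Δ(4,1,3) = 1/252
Σ_t [1,1]: t=1:−1/36 = -1/36
(3j)²=4/63 [(4 1 3; 0 0 0)], sign=+1
Σ_t [2,2]: t=2:+1/72 = 1/72
(3j)²=5/126 [(4 1 3; -1 1 0)], sign=-1
⇒ 4πI² = 10/21
I = (-1)√(10/21/(4π)) = -0.19466390

-0.194664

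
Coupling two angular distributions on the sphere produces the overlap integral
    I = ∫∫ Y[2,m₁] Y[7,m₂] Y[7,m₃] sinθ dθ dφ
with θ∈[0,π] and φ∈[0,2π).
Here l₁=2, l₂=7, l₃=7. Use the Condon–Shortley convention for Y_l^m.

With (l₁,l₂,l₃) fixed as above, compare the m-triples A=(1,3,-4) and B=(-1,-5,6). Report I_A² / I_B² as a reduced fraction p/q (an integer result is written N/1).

98/143

Shared (l₁,l₂,l₃)=(2,7,7): N and (l;000)² cancel in I_A²/I_B².
A: Δ = 2!·2!·12!/17! = 1/185640; Racah Σ t=0..1: t=0:+1/14515200 t=1:−1/4354560 = -1/6220800; ⇒ 3j(2 7 7; 1 3 -4)² = 77/4420, sgn +1
B: Δ = 2!·2!·12!/17! = 1/185640; Racah Σ t=1..2: t=1:−1/79833600 t=2:+1/958003200 = -1/87091200; ⇒ 3j(2 7 7; -1 -5 6)² = 121/4760, sgn +1
I_A²/I_B² = (77/4420)/(121/4760) = 98/143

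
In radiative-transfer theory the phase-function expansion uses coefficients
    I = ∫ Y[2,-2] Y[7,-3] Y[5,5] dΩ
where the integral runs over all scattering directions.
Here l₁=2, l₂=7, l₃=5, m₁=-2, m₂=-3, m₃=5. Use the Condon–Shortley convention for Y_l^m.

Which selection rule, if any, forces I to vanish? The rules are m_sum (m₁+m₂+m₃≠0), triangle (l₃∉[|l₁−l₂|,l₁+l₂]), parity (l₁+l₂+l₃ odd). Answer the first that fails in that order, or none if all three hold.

m₁+m₂+m₃ = -2 − 3 + 5 = 0  ✓
triangle: |2−7|=5 ≤ l₃=5 ≤ 2+7=9  ✓
parity: l₁+l₂+l₃ = 14 is even  ✓

none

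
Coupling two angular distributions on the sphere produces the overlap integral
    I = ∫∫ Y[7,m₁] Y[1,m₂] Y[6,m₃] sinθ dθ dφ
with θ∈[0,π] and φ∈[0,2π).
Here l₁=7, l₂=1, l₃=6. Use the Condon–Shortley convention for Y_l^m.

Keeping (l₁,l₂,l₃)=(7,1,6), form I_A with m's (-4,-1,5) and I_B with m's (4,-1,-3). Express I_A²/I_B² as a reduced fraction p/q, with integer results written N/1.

Shared (l₁,l₂,l₃)=(7,1,6): N and (l;000)² cancel in I_A²/I_B².
A: Δ = 2!·12!·0!/15! = 1/1365; Racah Σ t=0..0: t=0:+1/79833600 = 1/79833600; ⇒ 3j(7 1 6; -4 -1 5)² = 1/455, sgn -1
B: Δ = 2!·12!·0!/15! = 1/1365; Racah Σ t=0..0: t=0:+1/4354560 = 1/4354560; ⇒ 3j(7 1 6; 4 -1 -3)² = 11/273, sgn -1
I_A²/I_B² = (1/455)/(11/273) = 3/55

3/55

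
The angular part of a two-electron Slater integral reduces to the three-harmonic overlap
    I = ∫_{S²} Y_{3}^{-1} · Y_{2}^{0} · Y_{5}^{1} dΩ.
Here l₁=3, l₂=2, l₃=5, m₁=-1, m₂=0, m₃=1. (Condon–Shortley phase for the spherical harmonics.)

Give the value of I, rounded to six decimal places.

-0.227318

m-sum 0 ✓  L=10 even ✓  1≤5≤5 ✓
Π(2lᵢ+1) = 7×5×11 = 385
triangle coeff Δ(3,2,5) = 1/2310
Σ_t [0,0]: t=0:+1/144 = 1/144
(3j)²=10/231 [(3 2 5; 0 0 0)], sign=-1
Σ_t [0,0]: t=0:+1/192 = 1/192
(3j)²=3/77 [(3 2 5; -1 0 1)], sign=+1
⇒ 4πI² = 50/77
I = (-1)√(50/77/(4π)) = -0.22731846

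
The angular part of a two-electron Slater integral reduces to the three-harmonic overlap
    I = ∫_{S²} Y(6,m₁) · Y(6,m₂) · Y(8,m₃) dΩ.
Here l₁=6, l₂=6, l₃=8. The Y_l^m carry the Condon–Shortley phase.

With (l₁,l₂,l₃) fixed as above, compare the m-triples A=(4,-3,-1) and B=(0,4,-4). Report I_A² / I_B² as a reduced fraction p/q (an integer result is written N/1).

Shared (l₁,l₂,l₃)=(6,6,8): N and (l;000)² cancel in I_A²/I_B².
A: Δ = 4!·8!·8!/21! = 1/1309458150; Racah Σ t=0..2: t=0:+1/24883200 t=1:−1/43545600 t=2:+1/812851200 = 1/54190080; ⇒ 3j(6 6 8; 4 -3 -1)² = 2430/323323, sgn -1
B: Δ = 4!·8!·8!/21! = 1/1309458150; Racah Σ t=2..4: t=2:+1/92897280 t=3:−1/21772800 t=4:+1/49766400 = -1/66355200; ⇒ 3j(6 6 8; 0 4 -4)² = 63/8398, sgn -1
I_A²/I_B² = (2430/323323)/(63/8398) = 540/539

540/539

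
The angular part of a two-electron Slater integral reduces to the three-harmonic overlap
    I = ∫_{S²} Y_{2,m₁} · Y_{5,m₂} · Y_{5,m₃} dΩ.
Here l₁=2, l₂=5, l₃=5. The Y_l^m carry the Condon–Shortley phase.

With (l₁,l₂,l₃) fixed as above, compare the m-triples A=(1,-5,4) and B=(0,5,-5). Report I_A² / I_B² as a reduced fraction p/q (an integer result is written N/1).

3/5

Same 2,5,5: normalisation and zero-m 3j drop out of the ratio.
A: Δ: 2! 2! 8! / 13! → 1/38610; sum: t=0:+1/80640 = 1/80640; 3j²(2 5 5; 1 -5 4) = Δ·Π!·Σ² = 9/286  (sign -1)
B: Δ: 2! 2! 8! / 13! → 1/38610; sum: t=2:+1/161280 = 1/161280; 3j²(2 5 5; 0 5 -5) = Δ·Π!·Σ² = 15/286  (sign +1)
I_A²/I_B² = (9/286)/(15/286) = 3/5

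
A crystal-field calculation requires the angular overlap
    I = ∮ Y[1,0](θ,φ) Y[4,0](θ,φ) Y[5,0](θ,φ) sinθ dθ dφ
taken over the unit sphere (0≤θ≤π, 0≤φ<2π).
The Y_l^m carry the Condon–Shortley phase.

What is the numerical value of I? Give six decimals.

0.245532

Checks pass: Σm=0; 10 even; l₃=5∈[3,5].
(2·1+1)(2·4+1)(2·5+1) = 297
Δ: 0! 2! 8! / 11! → 1/495
sum: t=0:+1/576 = 1/576
3j²(1 4 5; 0 0 0) = Δ·Π!·Σ² = 5/99  (sign -1)
(m-triple is (0,0,0) — same symbol as above.)
combine: 4πI² = 297·5/99·5/99 = 25/33
take √, sign +1: I = 0.24553200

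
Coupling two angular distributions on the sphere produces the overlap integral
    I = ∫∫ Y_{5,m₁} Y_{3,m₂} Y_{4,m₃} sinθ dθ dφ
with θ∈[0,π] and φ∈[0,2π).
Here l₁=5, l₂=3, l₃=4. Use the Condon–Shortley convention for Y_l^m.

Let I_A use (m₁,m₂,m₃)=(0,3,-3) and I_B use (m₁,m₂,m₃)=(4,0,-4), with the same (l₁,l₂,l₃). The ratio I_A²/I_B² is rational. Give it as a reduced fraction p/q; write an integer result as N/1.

25/112

l's match ⇒ only the (l;m) 3-j factors differ between A and B.
A: triangle coeff Δ(5,3,4) = 1/180180; Σ_t [4,4]: t=4:+1/5760 = 1/5760; (3j)²=5/572 [(5 3 4; 0 3 -3)], sign=-1
B: triangle coeff Δ(5,3,4) = 1/180180; Σ_t [1,1]: t=1:−1/8640 = -1/8640; (3j)²=28/715 [(5 3 4; 4 0 -4)], sign=-1
I_A²/I_B² = (5/572)/(28/715) = 25/112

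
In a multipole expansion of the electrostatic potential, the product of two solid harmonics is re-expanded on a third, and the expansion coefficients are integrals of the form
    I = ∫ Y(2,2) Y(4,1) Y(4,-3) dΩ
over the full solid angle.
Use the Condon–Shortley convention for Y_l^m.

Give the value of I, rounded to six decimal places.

0.159270

m-sum 0 ✓  L=10 even ✓  2≤4≤6 ✓
Π(2lᵢ+1) = 5×9×9 = 405
triangle coeff Δ(2,4,4) = 1/13860
Σ_t [0,2]: t=0:+1/192 t=1:−1/36 t=2:+1/192 = -5/288
(3j)²=20/693 [(2 4 4; 0 0 0)], sign=-1
Σ_t [0,0]: t=0:+1/480 = 1/480
(3j)²=3/110 [(2 4 4; 2 1 -3)], sign=-1
⇒ 4πI² = 270/847
I = (+1)√(270/847/(4π)) = 0.15927046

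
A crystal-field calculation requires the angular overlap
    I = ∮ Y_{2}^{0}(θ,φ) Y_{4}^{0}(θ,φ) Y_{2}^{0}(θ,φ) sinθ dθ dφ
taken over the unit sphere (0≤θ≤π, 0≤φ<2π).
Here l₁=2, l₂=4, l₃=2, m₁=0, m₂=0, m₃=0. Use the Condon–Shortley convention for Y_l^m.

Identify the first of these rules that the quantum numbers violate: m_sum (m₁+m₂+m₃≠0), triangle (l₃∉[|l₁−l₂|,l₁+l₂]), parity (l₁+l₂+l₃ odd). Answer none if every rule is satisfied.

none

Σmᵢ = 0  ✓
l₃∈[|l₁−l₂|,l₁+l₂]=[2,6], have l₃=2  ✓
Σlᵢ = 8 ⇒ even  ✓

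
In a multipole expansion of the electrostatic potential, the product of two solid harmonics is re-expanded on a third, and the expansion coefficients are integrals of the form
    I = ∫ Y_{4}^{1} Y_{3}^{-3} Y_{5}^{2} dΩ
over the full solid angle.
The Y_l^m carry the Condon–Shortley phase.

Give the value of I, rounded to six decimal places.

-0.179179

Checks pass: Σm=0; 12 even; l₃=5∈[1,7].
(2·4+1)(2·3+1)(2·5+1) = 693
Δ: 2! 6! 4! / 13! → 1/180180
sum: t=0:+1/576 t=1:−1/144 t=2:+1/576 = -1/288
3j²(4 3 5; 0 0 0) = Δ·Π!·Σ² = 20/1001  (sign +1)
sum: t=0:+1/1728 = 1/1728
3j²(4 3 5; 1 -3 2) = Δ·Π!·Σ² = 25/858  (sign -1)
combine: 4πI² = 693·20/1001·25/858 = 750/1859
take √, sign -1: I = -0.17917854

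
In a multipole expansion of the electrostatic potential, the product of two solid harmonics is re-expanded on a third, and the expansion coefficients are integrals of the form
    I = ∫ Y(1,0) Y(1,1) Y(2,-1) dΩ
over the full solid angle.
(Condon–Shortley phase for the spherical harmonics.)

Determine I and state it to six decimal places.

-0.218510

Rules hold: Σm=0, L=4 even, 0≤2≤2.
N = 3·3·5 = 45
Δ = 0!·2!·2!/5! = 1/30
Racah Σ t=0..0: t=0:+1/1 = 1/1
⇒ 3j(1 1 2; 0 0 0)² = 2/15, sgn +1
Racah Σ t=0..0: t=0:+1/2 = 1/2
⇒ 3j(1 1 2; 0 1 -1)² = 1/10, sgn -1
4πI² = N·(3j₀)²·(3jₘ)² = 3/5
I = -1·√(0.6/4π) = -0.21850969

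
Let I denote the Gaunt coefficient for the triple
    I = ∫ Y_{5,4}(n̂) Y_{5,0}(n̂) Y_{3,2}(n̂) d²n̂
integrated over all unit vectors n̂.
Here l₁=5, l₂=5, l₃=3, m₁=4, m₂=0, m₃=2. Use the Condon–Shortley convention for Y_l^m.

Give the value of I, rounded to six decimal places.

0.000000

4 + 0 + 2 = 6 ≠ 0: azimuthal integral kills it; I = 0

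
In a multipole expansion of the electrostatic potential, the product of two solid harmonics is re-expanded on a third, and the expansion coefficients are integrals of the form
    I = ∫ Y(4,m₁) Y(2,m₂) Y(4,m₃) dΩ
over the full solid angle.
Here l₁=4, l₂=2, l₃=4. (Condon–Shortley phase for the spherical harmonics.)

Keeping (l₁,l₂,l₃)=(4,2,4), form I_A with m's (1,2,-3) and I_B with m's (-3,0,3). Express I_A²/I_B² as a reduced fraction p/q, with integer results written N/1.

Shared (l₁,l₂,l₃)=(4,2,4): N and (l;000)² cancel in I_A²/I_B².
A: Δ = 2!·6!·2!/11! = 1/13860; Racah Σ t=2..2: t=2:+1/480 = 1/480; ⇒ 3j(4 2 4; 1 2 -3)² = 3/110, sgn -1
B: Δ = 2!·6!·2!/11! = 1/13860; Racah Σ t=1..2: t=1:−1/720 t=2:+1/480 = 1/1440; ⇒ 3j(4 2 4; -3 0 3)² = 7/1980, sgn -1
I_A²/I_B² = (3/110)/(7/1980) = 54/7

54/7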